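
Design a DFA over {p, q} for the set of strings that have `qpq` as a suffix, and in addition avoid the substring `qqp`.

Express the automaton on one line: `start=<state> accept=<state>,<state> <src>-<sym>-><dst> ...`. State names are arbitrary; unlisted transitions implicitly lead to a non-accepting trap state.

Handle the two conditions separately and then intersect. The first has 4 states tracking how much of the suffix `qpq` has currently been matched; the second has 4 states tracking partial matches of the forbidden pattern `qqp`. A product state is a pair (one from each), accepting exactly when both do. Equivalent product states are then merged.
       p  q 
>  A   A  B 
   B   C  D 
   C   A  E 
   D   D  D 
 * E   C  D 
(> = start, * = accepting)

start=A accept=E A-p->A A-q->B B-p->C B-q->D C-p->A C-q->E D-p->D D-q->D E-p->C E-q->D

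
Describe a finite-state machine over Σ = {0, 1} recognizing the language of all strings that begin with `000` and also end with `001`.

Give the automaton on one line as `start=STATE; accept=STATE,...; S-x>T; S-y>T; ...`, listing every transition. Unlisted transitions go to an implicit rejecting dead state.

Handle the two conditions separately and then intersect. The first has 5 states tracking whether the input so far still matches the prefix `000`; the second has 4 states tracking how much of the suffix `001` has currently been matched. A product state is a pair (one from each), accepting exactly when both do. Equivalent product states are then merged.
With 8 states:
        0   1  
>  q0   q1  q2 
   q1   q3  q2 
   q2   q2  q2 
   q3   q4  q2 
   q4   q4  q5 
 * q5   q6  q7 
   q6   q4  q7 
   q7   q6  q7 
(> = start, * = accepting)

start=q0; accept=q5; q0-0>q1; q0-1>q2; q1-0>q3; q1-1>q2; q2-0>q2; q2-1>q2; q3-0>q4; q3-1>q2; q4-0>q4; q4-1>q5; q5-0>q6; q5-1>q7; q6-0>q4; q6-1>q7; q7-0>q6; q7-1>q7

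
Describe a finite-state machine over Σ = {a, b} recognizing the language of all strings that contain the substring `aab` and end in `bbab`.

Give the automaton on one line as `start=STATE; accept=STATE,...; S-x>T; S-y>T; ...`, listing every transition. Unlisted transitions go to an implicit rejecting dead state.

Run two small machines in parallel and take their product. One (4 states) tracks whether and how much of `aab` has been seen; the other (5 states) tracks how much of the suffix `bbab` has currently been matched. Each combined state is a pair, one component from each; accept when both components accept. After merging equivalent states the machine shrinks.
7 states suffice.
        a   b  
>  s0   s1  s0 
   s1   s2  s0 
   s2   s2  s3 
   s3   s2  s4 
   s4   s5  s4 
   s5   s2  s6 
 * s6   s2  s4 
(> = start, * = accepting)

start=s0; accept=s6; s0-a>s1; s0-b>s0; s1-a>s2; s1-b>s0; s2-a>s2; s2-b>s3; s3-a>s2; s3-b>s4; s4-a>s5; s4-b>s4; s5-a>s2; s5-b>s6; s6-a>s2; s6-b>s4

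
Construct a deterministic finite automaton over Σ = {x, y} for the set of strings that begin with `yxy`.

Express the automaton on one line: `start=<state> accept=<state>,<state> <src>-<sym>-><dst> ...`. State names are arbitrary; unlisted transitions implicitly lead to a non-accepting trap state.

start=S0 accept=S3 S0-x->S4 S0-y->S1 S1-x->S2 S1-y->S4 S2-x->S4 S2-y->S3 S3-x->S3 S3-y->S3 S4-x->S4 S4-y->S4

Check the first 3 symbols one by one: S0 through S2 record how many have matched `yxy` so far; any wrong symbol goes to the dead state S4. After all 3 match we enter the accepting sink S3.
        x   y  
>  S0   S4  S1 
   S1   S2  S4 
   S2   S4  S3 
 * S3   S3  S3 
   S4   S4  S4 
(> = start, * = accepting)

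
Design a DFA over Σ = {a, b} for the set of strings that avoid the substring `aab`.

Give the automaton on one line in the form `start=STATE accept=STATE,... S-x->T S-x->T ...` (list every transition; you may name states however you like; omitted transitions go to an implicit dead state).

This is the complement of 'contains `aab`'. Use the same substring-matching states — q0 through q3 holding how much of `aab` has just been matched — but flip the accepting set: everything except the trap q3 accepts.
4 states suffice.
        a   b  
>* q0   q1  q0 
 * q1   q2  q0 
 * q2   q2  q3 
   q3   q3  q3 
(> = start, * = accepting)

start=q0 accept=q0,q1,q2 q0-a->q1 q0-b->q0 q1-a->q2 q1-b->q0 q2-a->q2 q2-b->q3 q3-a->q3 q3-b->q3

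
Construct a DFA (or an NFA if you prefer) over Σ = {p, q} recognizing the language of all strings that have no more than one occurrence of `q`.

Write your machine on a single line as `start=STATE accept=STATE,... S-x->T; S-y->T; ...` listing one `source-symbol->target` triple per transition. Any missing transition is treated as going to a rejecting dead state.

Only the number of `q`s matters, and only up to 2. Make a chain A → B → C advanced by each `q` (with C absorbing); every other symbol self-loops. The accepting set is {A, B}.
       p  q 
>* A   A  B 
 * B   B  C 
   C   C  C 
(> = start, * = accepting)

start=A; accept=A,B; A-p->A; A-q->B; B-p->B; B-q->C; C-p->C; C-q->C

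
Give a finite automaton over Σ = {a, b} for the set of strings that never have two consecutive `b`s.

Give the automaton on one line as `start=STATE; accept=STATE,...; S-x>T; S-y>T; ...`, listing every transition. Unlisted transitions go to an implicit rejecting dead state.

This is the complement of 'contains `bb`'. Use the same substring-matching states — q0 through q2 holding how much of `bb` has just been matched — but flip the accepting set: everything except the trap q2 accepts.
3 states suffice.
        a   b  
>* q0   q0  q1 
 * q1   q0  q2 
   q2   q2  q2 
(> = start, * = accepting)

start=q0; accept=q0,q1; q0-a>q0; q0-b>q1; q1-a>q0; q1-b>q2; q2-a>q2; q2-b>q2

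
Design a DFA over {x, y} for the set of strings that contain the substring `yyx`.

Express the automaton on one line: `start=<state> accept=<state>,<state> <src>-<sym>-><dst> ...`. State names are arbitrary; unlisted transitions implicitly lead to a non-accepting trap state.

Track how much of `yyx` has been matched so far: state s0 is no progress, s3 is the absorbing accept state reached once `yyx` has occurred. Intermediate states record partial matches; on a mismatch, fall back to the longest reusable overlap.
        x   y  
>  s0   s0  s1 
   s1   s0  s2 
   s2   s3  s2 
 * s3   s3  s3 
(> = start, * = accepting)

start=s0 accept=s3 s0-x->s0 s0-y->s1 s1-x->s0 s1-y->s2 s2-x->s3 s2-y->s2 s3-x->s3 s3-y->s3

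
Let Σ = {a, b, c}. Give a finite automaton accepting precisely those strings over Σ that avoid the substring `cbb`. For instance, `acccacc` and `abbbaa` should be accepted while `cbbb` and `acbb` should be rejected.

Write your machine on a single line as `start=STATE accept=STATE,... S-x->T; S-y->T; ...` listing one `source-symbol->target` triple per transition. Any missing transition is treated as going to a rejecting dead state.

This is the complement of 'contains `cbb`'. Use the same substring-matching states — S0 through S3 holding how much of `cbb` has just been matched — but flip the accepting set: everything except the trap S3 accepts.
4 states suffice.
        a   b   c  
>* S0   S0  S0  S1 
 * S1   S0  S2  S1 
 * S2   S0  S3  S1 
   S3   S3  S3  S3 
(> = start, * = accepting)

start=S0; accept=S0,S1,S2; S0-a->S0; S0-b->S0; S0-c->S1; S1-a->S0; S1-b->S2; S1-c->S1; S2-a->S0; S2-b->S3; S2-c->S1; S3-a->S3; S3-b->S3; S3-c->S3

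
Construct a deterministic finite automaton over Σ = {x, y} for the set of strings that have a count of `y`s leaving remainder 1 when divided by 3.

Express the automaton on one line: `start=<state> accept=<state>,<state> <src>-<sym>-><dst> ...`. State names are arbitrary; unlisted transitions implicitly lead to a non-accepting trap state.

Keep the running count of `y`s modulo 3: each `y` advances along the cycle q0 → q1 → q2 → q0 while other symbols loop. Accept at q1.
        x   y  
>  q0   q0  q1 
 * q1   q1  q2 
   q2   q2  q0 
(> = start, * = accepting)

start=q0 accept=q1 q0-x->q0 q0-y->q1 q1-x->q1 q1-y->q2 q2-x->q2 q2-y->q0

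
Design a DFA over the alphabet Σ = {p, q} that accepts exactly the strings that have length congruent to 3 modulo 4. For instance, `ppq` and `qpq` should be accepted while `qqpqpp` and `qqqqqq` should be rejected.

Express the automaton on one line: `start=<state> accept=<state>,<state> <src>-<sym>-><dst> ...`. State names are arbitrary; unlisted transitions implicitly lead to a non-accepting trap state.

start=A accept=D A-p->B A-q->B B-p->C B-q->C C-p->D C-q->D D-p->A D-q->A

Only the length mod 4 matters, so use a 4-cycle: from any state, every input symbol moves to the next state, wrapping D back to A. Mark D accepting.
With 4 states:
       p  q 
>  A   B  B 
   B   C  C 
   C   D  D 
 * D   A  A 
(> = start, * = accepting)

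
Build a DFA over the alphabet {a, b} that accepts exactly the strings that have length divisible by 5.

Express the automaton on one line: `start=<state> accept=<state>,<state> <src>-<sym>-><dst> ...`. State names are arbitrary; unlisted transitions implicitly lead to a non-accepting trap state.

start=S0 accept=S0 S0-a->S1 S0-b->S1 S1-a->S2 S1-b->S2 S2-a->S3 S2-b->S3 S3-a->S4 S3-b->S4 S4-a->S0 S4-b->S0

Only the length mod 5 matters, so use a 5-cycle: from any state, every input symbol moves to the next state, wrapping S4 back to S0. Mark S0 accepting.
With 5 states:
        a   b  
>* S0   S1  S1 
   S1   S2  S2 
   S2   S3  S3 
   S3   S4  S4 
   S4   S0  S0 
(> = start, * = accepting)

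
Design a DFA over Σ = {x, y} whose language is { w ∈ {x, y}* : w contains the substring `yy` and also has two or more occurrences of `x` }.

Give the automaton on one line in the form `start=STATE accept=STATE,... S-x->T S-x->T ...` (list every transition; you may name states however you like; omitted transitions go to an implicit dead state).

Handle the two conditions separately and then intersect. The first has 3 states tracking whether and how much of `yy` has been seen; the second has 4 states tracking the count of `x`s, saturating at 3. A product state is a pair (one from each), accepting exactly when both do. After merging equivalent states the machine shrinks.
       x  y 
>  A   B  C 
   B   D  E 
   C   B  F 
   D   D  G 
   E   D  H 
   F   H  F 
   G   D  I 
   H   I  H 
 * I   I  I 
(> = start, * = accepting)

start=A accept=I A-x->B A-y->C B-x->D B-y->E C-x->B C-y->F D-x->D D-y->G E-x->D E-y->H F-x->H F-y->F G-x->D G-y->I H-x->I H-y->H I-x->I I-y->I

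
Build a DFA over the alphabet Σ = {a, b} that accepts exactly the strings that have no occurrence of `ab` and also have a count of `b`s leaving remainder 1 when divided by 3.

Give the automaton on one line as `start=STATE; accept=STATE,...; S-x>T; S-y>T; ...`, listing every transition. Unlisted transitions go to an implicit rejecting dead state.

start=q0; accept=q2,q3; q0-a>q1; q0-b>q2; q1-a>q1; q1-b>q1; q2-a>q3; q2-b>q4; q3-a>q3; q3-b>q1; q4-a>q1; q4-b>q0

Run two small machines in parallel and take their product. The first has 3 states tracking partial matches of the forbidden pattern `ab`; the second has 3 states tracking the count of `b`s modulo 3. A product state is a pair (one from each), accepting exactly when both do. After merging equivalent states the machine shrinks.
        a   b  
>  q0   q1  q2 
   q1   q1  q1 
 * q2   q3  q4 
 * q3   q3  q1 
   q4   q1  q0 
(> = start, * = accepting)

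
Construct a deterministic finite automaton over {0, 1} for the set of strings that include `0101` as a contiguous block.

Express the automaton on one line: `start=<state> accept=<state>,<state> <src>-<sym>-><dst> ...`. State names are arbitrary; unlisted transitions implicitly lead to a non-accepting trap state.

States A..D record the length of the longest prefix of `0101` that matches the current input suffix. Reaching E means `0101` has been seen, and we stay there forever. Accept from E.
       0  1 
>  A   B  A 
   B   B  C 
   C   D  A 
   D   B  E 
 * E   E  E 
(> = start, * = accepting)

start=A accept=E A-0->B A-1->A B-0->B B-1->C C-0->D C-1->A D-0->B D-1->E E-0->E E-1->E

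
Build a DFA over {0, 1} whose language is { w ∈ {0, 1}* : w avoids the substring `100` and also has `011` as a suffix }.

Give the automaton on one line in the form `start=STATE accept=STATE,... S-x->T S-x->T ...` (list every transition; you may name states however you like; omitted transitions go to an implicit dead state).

start=q0 accept=q5 q0-0->q1 q0-1->q2 q1-0->q1 q1-1->q3 q2-0->q4 q2-1->q2 q3-0->q4 q3-1->q5 q4-0->q6 q4-1->q3 q5-0->q4 q5-1->q2 q6-0->q6 q6-1->q6

Build one automaton per condition and run them in lockstep. One (4 states) tracks partial matches of the forbidden pattern `100`; the other (4 states) tracks how much of the suffix `011` has currently been matched. Each combined state is a pair, one component from each; accept when both components accept. After merging equivalent states the machine shrinks.
        0   1  
>  q0   q1  q2 
   q1   q1  q3 
   q2   q4  q2 
   q3   q4  q5 
   q4   q6  q3 
 * q5   q4  q2 
   q6   q6  q6 
(> = start, * = accepting)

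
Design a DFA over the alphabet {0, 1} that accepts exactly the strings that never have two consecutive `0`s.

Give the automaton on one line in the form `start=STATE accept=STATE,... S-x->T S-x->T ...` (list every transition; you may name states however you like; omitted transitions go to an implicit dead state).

This is the complement of 'contains `00`'. Use the same substring-matching states — s0 through s2 holding how much of `00` has just been matched — but flip the accepting set: everything except the trap s2 accepts.
        0   1  
>* s0   s1  s0 
 * s1   s2  s0 
   s2   s2  s2 
(> = start, * = accepting)

start=s0 accept=s0,s1 s0-0->s1 s0-1->s0 s1-0->s2 s1-1->s0 s2-0->s2 s2-1->s2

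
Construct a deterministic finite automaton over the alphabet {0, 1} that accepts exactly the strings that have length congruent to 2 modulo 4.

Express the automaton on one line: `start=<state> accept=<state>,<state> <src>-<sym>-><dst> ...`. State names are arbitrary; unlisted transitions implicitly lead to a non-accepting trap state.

start=S0 accept=S2 S0-0->S1 S0-1->S1 S1-0->S2 S1-1->S2 S2-0->S3 S2-1->S3 S3-0->S0 S3-1->S0

Only the length mod 4 matters, so use a 4-cycle: from any state, every input symbol moves to the next state, wrapping S3 back to S0. Mark S2 accepting.
4 states suffice.
        0   1  
>  S0   S1  S1 
   S1   S2  S2 
 * S2   S3  S3 
   S3   S0  S0 
(> = start, * = accepting)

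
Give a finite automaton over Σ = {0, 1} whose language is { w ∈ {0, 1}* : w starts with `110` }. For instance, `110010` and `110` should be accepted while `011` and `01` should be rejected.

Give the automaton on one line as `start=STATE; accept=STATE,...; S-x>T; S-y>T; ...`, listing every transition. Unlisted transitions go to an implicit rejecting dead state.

Walk along `110` while the input agrees: from A take `1` to B, and so on. Any deviation drops to the rejecting sink E. Once D is reached the prefix is confirmed and every continuation is accepted.
       0  1 
>  A   E  B 
   B   E  C 
   C   D  E 
 * D   D  D 
   E   E  E 
(> = start, * = accepting)

start=A; accept=D; A-0>E; A-1>B; B-0>E; B-1>C; C-0>D; C-1>E; D-0>D; D-1>D; E-0>E; E-1>E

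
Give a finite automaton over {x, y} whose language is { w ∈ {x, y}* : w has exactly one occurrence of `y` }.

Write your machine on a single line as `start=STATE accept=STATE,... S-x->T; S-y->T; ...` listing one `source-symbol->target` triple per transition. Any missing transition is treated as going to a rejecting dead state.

start=q0; accept=q1; q0-x->q0; q0-y->q1; q1-x->q1; q1-y->q2; q2-x->q2; q2-y->q2

Count `y`s, saturating at 2: state q0 means no `y` yet, q1 means one `y` seen, q2 means more than one. Each `y` increments (capped at q2); other symbols loop. Accept from {q1}.
3 states suffice.
        x   y  
>  q0   q0  q1 
 * q1   q1  q2 
   q2   q2  q2 
(> = start, * = accepting)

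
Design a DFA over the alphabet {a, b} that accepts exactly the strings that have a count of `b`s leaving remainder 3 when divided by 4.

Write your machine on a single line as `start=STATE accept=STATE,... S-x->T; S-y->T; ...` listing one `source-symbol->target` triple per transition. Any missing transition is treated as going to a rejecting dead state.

start=q0; accept=q3; q0-a->q0; q0-b->q1; q1-a->q1; q1-b->q2; q2-a->q2; q2-b->q3; q3-a->q3; q3-b->q0

Keep the running count of `b`s modulo 4: each `b` advances along the cycle q0 → q1 → q2 → q3 → q0 while other symbols loop. Accept at q3.
With 4 states:
        a   b  
>  q0   q0  q1 
   q1   q1  q2 
   q2   q2  q3 
 * q3   q3  q0 
(> = start, * = accepting)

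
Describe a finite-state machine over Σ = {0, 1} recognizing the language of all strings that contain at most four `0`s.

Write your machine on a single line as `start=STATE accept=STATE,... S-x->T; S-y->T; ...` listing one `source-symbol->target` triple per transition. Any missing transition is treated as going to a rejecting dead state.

start=q0; accept=q0,q1,q2,q3,q4; q0-0->q1; q0-1->q0; q1-0->q2; q1-1->q1; q2-0->q3; q2-1->q2; q3-0->q4; q3-1->q3; q4-0->q5; q4-1->q4; q5-0->q5; q5-1->q5

Only the number of `0`s matters, and only up to 5. Make a chain q0 → q1 → q2 → q3 → q4 → q5 advanced by each `0` (with q5 absorbing); every other symbol self-loops. The accepting set is {q0, q1, q2, q3, q4}.
With 6 states:
        0   1  
>* q0   q1  q0 
 * q1   q2  q1 
 * q2   q3  q2 
 * q3   q4  q3 
 * q4   q5  q4 
   q5   q5  q5 
(> = start, * = accepting)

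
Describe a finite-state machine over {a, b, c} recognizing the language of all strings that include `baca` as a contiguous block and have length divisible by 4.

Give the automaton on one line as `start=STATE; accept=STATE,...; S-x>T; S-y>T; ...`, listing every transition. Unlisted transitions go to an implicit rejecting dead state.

start=q0; accept=q13; q0-a>q1; q0-b>q2; q0-c>q1; q1-a>q3; q1-b>q4; q1-c>q3; q2-a>q5; q2-b>q4; q2-c>q3; q3-a>q6; q3-b>q7; q3-c>q6; q4-a>q8; q4-b>q7; q4-c>q6; q5-a>q6; q5-b>q7; q5-c>q9; q6-a>q0; q6-b>q10; q6-c>q0; q7-a>q11; q7-b>q10; q7-c>q0; q8-a>q0; q8-b>q10; q8-c>q12; q9-a>q13; q9-b>q10; q9-c>q0; q10-a>q14; q10-b>q2; q10-c>q1; q11-a>q1; q11-b>q2; q11-c>q15; q12-a>q16; q12-b>q2; q12-c>q1; q13-a>q16; q13-b>q16; q13-c>q16; q14-a>q3; q14-b>q4; q14-c>q17; q15-a>q18; q15-b>q4; q15-c>q3; q16-a>q18; q16-b>q18; q16-c>q18; q17-a>q19; q17-b>q7; q17-c>q6; q18-a>q19; q18-b>q19; q18-c>q19; q19-a>q13; q19-b>q13; q19-c>q13

Handle the two conditions separately and then intersect. The first has 5 states tracking whether and how much of `baca` has been seen; the second has 4 states tracking the input length modulo 4. A product state is a pair (one from each), accepting exactly when both do.
          a    b    c  
>  q0     q1   q2   q1 
   q1     q3   q4   q3 
   q2     q5   q4   q3 
   q3     q6   q7   q6 
   q4     q8   q7   q6 
   q5     q6   q7   q9 
   q6     q0  q10   q0 
   q7    q11  q10   q0 
   q8     q0  q10  q12 
   q9    q13  q10   q0 
   q10   q14   q2   q1 
   q11    q1   q2  q15 
   q12   q16   q2   q1 
 * q13   q16  q16  q16 
   q14    q3   q4  q17 
   q15   q18   q4   q3 
   q16   q18  q18  q18 
   q17   q19   q7   q6 
   q18   q19  q19  q19 
   q19   q13  q13  q13 
(> = start, * = accepting)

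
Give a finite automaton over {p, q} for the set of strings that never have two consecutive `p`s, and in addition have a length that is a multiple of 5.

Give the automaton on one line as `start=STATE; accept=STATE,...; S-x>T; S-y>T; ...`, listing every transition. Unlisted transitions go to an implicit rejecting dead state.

start=A; accept=A,N; A-p>B; A-q>C; B-p>D; B-q>E; C-p>F; C-q>E; D-p>G; D-q>G; E-p>H; E-q>I; F-p>G; F-q>I; G-p>J; G-q>J; H-p>J; H-q>K; I-p>L; I-q>K; J-p>M; J-q>M; K-p>N; K-q>A; L-p>M; L-q>A; M-p>O; M-q>O; N-p>O; N-q>C; O-p>D; O-q>D

Run two small machines in parallel and take their product. The first has 3 states tracking partial matches of the forbidden pattern `pp`; the second has 5 states tracking the input length modulo 5. A product state is a pair (one from each), accepting exactly when both do.
A 15-state machine:
       p  q 
>* A   B  C 
   B   D  E 
   C   F  E 
   D   G  G 
   E   H  I 
   F   G  I 
   G   J  J 
   H   J  K 
   I   L  K 
   J   M  M 
   K   N  A 
   L   M  A 
   M   O  O 
 * N   O  C 
   O   D  D 
(> = start, * = accepting)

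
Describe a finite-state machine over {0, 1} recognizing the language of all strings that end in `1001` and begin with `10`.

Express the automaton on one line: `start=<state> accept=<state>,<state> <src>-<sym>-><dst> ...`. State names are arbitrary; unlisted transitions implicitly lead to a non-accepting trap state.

Build one automaton per condition and run them in lockstep. One (5 states) tracks how much of the suffix `1001` has currently been matched; the other (4 states) tracks whether the input so far still matches the prefix `10`. Each combined state is a pair, one component from each; accept when both components accept.
          0    1  
>  s0     s1   s2 
   s1     s1   s3 
   s2     s4   s3 
   s3     s5   s3 
   s4     s6   s7 
   s5     s8   s3 
   s6     s9  s10 
   s7     s4   s7 
   s8     s1  s11 
   s9     s9   s7 
 * s10    s4   s7 
   s11    s5   s3 
(> = start, * = accepting)

start=s0 accept=s10 s0-0->s1 s0-1->s2 s1-0->s1 s1-1->s3 s2-0->s4 s2-1->s3 s3-0->s5 s3-1->s3 s4-0->s6 s4-1->s7 s5-0->s8 s5-1->s3 s6-0->s9 s6-1->s10 s7-0->s4 s7-1->s7 s8-0->s1 s8-1->s11 s9-0->s9 s9-1->s7 s10-0->s4 s10-1->s7 s11-0->s5 s11-1->s3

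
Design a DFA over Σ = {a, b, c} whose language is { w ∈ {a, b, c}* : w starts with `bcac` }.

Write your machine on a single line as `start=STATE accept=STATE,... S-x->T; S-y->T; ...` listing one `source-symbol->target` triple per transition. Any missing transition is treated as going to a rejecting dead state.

start=q0; accept=q4; q0-a->q5; q0-b->q1; q0-c->q5; q1-a->q5; q1-b->q5; q1-c->q2; q2-a->q3; q2-b->q5; q2-c->q5; q3-a->q5; q3-b->q5; q3-c->q4; q4-a->q4; q4-b->q4; q4-c->q4; q5-a->q5; q5-b->q5; q5-c->q5

Walk along `bcac` while the input agrees: from q0 take `b` to q1, and so on. Any deviation drops to the rejecting sink q5. Once q4 is reached the prefix is confirmed and every continuation is accepted.
6 states suffice.
        a   b   c  
>  q0   q5  q1  q5 
   q1   q5  q5  q2 
   q2   q3  q5  q5 
   q3   q5  q5  q4 
 * q4   q4  q4  q4 
   q5   q5  q5  q5 
(> = start, * = accepting)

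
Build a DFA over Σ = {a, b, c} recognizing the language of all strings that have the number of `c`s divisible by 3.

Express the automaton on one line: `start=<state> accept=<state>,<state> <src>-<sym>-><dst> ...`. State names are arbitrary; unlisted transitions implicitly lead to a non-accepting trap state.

start=s0 accept=s0 s0-a->s0 s0-b->s0 s0-c->s1 s1-a->s1 s1-b->s1 s1-c->s2 s2-a->s2 s2-b->s2 s2-c->s0

The only thing that matters is how many `c`s have appeared, reduced mod 3. Use one state per residue: s0 for 0, …, s2 for 2. Reading `c` moves to the next residue; anything else stays put. s0 is accepting.
A 3-state machine:
        a   b   c  
>* s0   s0  s0  s1 
   s1   s1  s1  s2 
   s2   s2  s2  s0 
(> = start, * = accepting)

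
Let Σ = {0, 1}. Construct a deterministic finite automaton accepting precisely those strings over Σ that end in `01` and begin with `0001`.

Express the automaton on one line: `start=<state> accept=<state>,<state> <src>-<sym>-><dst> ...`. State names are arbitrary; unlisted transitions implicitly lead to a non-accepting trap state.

start=q0 accept=q7 q0-0->q1 q0-1->q2 q1-0->q3 q1-1->q4 q2-0->q5 q2-1->q2 q3-0->q6 q3-1->q4 q4-0->q5 q4-1->q2 q5-0->q5 q5-1->q4 q6-0->q5 q6-1->q7 q7-0->q8 q7-1->q9 q8-0->q8 q8-1->q7 q9-0->q8 q9-1->q9

Build one automaton per condition and run them in lockstep. One (3 states) tracks how much of the suffix `01` has currently been matched; the other (6 states) tracks whether the input so far still matches the prefix `0001`. Each combined state is a pair, one component from each; accept when both components accept.
10 states suffice.
        0   1  
>  q0   q1  q2 
   q1   q3  q4 
   q2   q5  q2 
   q3   q6  q4 
   q4   q5  q2 
   q5   q5  q4 
   q6   q5  q7 
 * q7   q8  q9 
   q8   q8  q7 
   q9   q8  q9 
(> = start, * = accepting)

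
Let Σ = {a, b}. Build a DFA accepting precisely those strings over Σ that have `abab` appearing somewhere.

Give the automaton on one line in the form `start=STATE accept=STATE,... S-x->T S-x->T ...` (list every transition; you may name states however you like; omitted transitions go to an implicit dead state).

start=q0 accept=q4 q0-a->q1 q0-b->q0 q1-a->q1 q1-b->q2 q2-a->q3 q2-b->q0 q3-a->q1 q3-b->q4 q4-a->q4 q4-b->q4

Track how much of `abab` has been matched so far: state q0 is no progress, q4 is the absorbing accept state reached once `abab` has occurred. Intermediate states record partial matches; on a mismatch, fall back to the longest reusable overlap.
A 5-state machine:
        a   b  
>  q0   q1  q0 
   q1   q1  q2 
   q2   q3  q0 
   q3   q1  q4 
 * q4   q4  q4 
(> = start, * = accepting)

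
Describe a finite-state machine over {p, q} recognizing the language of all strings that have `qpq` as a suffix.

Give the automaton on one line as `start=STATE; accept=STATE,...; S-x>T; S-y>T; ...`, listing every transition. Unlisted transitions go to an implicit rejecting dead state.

Let each state record the length of the longest suffix of the input read so far that is also a prefix of `qpq`. B means the last symbol is `q`; C means the last 2 symbols are `qp`; D means the last 3 symbols are `qpq`. Accept only at D, where the string currently ends in `qpq`.
4 states suffice.
       p  q 
>  A   A  B 
   B   C  B 
   C   A  D 
 * D   C  B 
(> = start, * = accepting)

start=A; accept=D; A-p>A; A-q>B; B-p>C; B-q>B; C-p>A; C-q>D; D-p>C; D-q>B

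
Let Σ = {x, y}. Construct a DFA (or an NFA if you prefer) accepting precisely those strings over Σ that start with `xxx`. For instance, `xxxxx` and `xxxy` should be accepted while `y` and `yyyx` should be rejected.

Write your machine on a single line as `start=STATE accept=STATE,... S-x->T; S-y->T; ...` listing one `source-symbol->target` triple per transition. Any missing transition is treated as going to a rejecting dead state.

Check the first 3 symbols one by one: S0 through S2 record how many have matched `xxx` so far; any wrong symbol goes to the dead state S4. After all 3 match we enter the accepting sink S3.
A 5-state machine:
        x   y  
>  S0   S1  S4 
   S1   S2  S4 
   S2   S3  S4 
 * S3   S3  S3 
   S4   S4  S4 
(> = start, * = accepting)

start=S0; accept=S3; S0-x->S1; S0-y->S4; S1-x->S2; S1-y->S4; S2-x->S3; S2-y->S4; S3-x->S3; S3-y->S3; S4-x->S4; S4-y->S4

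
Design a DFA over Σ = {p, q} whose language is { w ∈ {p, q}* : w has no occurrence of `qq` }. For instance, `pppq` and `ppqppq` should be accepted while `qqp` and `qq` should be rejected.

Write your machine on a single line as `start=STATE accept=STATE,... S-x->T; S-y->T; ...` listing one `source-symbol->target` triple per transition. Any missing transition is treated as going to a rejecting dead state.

start=A; accept=A,B; A-p->A; A-q->B; B-p->A; B-q->C; C-p->C; C-q->C

This is the complement of 'contains `qq`'. Use the same substring-matching states — A through C holding how much of `qq` has just been matched — but flip the accepting set: everything except the trap C accepts.
With 3 states:
       p  q 
>* A   A  B 
 * B   A  C 
   C   C  C 
(> = start, * = accepting)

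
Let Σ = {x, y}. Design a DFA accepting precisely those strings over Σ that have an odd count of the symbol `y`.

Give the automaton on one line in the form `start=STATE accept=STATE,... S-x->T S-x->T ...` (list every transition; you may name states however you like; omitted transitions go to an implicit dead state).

Keep the running count of `y`s modulo 2: each `y` advances along the cycle S0 → S1 → S0 while other symbols loop. Accept at S1.
A 2-state machine:
        x   y  
>  S0   S0  S1 
 * S1   S1  S0 
(> = start, * = accepting)

start=S0 accept=S1 S0-x->S0 S0-y->S1 S1-x->S1 S1-y->S0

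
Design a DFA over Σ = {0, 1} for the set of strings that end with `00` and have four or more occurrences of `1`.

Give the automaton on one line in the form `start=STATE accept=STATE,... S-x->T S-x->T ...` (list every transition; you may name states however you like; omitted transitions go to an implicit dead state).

start=A accept=G A-0->A A-1->B B-0->B B-1->C C-0->C C-1->D D-0->D D-1->E E-0->F E-1->E F-0->G F-1->E G-0->G G-1->E

Run two small machines in parallel and take their product. The first has 3 states tracking how much of the suffix `00` has currently been matched; the second has 6 states tracking the count of `1`s, saturating at 5. A product state is a pair (one from each), accepting exactly when both do. Minimizing collapses redundant product states.
7 states suffice.
       0  1 
>  A   A  B 
   B   B  C 
   C   C  D 
   D   D  E 
   E   F  E 
   F   G  E 
 * G   G  E 
(> = start, * = accepting)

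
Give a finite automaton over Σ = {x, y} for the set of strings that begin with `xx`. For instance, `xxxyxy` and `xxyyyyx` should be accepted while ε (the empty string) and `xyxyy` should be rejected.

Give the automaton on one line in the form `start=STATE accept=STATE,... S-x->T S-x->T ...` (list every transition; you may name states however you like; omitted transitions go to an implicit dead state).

start=q0 accept=q2 q0-x->q1 q0-y->q3 q1-x->q2 q1-y->q3 q2-x->q2 q2-y->q2 q3-x->q3 q3-y->q3

Check the first 2 symbols one by one: q0 through q1 record how many have matched `xx` so far; any wrong symbol goes to the dead state q3. After all 2 match we enter the accepting sink q2.
With 4 states:
        x   y  
>  q0   q1  q3 
   q1   q2  q3 
 * q2   q2  q2 
   q3   q3  q3 
(> = start, * = accepting)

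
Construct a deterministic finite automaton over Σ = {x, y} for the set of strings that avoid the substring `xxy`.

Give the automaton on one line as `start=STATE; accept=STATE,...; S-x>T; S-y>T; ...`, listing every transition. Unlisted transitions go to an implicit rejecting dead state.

start=q0; accept=q0,q1,q2; q0-x>q1; q0-y>q0; q1-x>q2; q1-y>q0; q2-x>q2; q2-y>q3; q3-x>q3; q3-y>q3

This is the complement of 'contains `xxy`'. Use the same substring-matching states — q0 through q3 holding how much of `xxy` has just been matched — but flip the accepting set: everything except the trap q3 accepts.
        x   y  
>* q0   q1  q0 
 * q1   q2  q0 
 * q2   q2  q3 
   q3   q3  q3 
(> = start, * = accepting)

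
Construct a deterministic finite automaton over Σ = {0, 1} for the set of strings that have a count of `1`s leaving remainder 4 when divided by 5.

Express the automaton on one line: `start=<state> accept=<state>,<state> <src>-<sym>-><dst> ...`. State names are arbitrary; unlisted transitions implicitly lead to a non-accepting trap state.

start=A accept=E A-0->A A-1->B B-0->B B-1->C C-0->C C-1->D D-0->D D-1->E E-0->E E-1->A

Keep the running count of `1`s modulo 5: each `1` advances along the cycle A → B → C → D → E → A while other symbols loop. Accept at E.
A 5-state machine:
       0  1 
>  A   A  B 
   B   B  C 
   C   C  D 
   D   D  E 
 * E   E  A 
(> = start, * = accepting)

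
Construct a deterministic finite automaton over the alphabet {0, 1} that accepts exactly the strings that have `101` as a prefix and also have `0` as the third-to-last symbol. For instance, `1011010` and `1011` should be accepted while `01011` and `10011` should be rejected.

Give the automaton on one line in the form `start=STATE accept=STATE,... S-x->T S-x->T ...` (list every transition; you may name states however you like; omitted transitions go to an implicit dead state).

Handle the two conditions separately and then intersect. One (5 states) tracks whether the input so far still matches the prefix `101`; the other (15 states) tracks the last 3 symbols read. Each combined state is a pair, one component from each; accept when both components accept. Minimizing collapses redundant product states.
With 12 states:
          0    1  
>  s0     s1   s2 
   s1     s1   s1 
   s2     s3   s1 
   s3     s1   s4 
   s4     s5   s6 
 * s5     s7   s4 
 * s6     s8   s9 
   s7    s10  s11 
   s8     s7   s4 
   s9     s8   s9 
 * s10   s10  s11 
 * s11    s5   s6 
(> = start, * = accepting)

start=s0 accept=s5,s6,s10,s11 s0-0->s1 s0-1->s2 s1-0->s1 s1-1->s1 s2-0->s3 s2-1->s1 s3-0->s1 s3-1->s4 s4-0->s5 s4-1->s6 s5-0->s7 s5-1->s4 s6-0->s8 s6-1->s9 s7-0->s10 s7-1->s11 s8-0->s7 s8-1->s4 s9-0->s8 s9-1->s9 s10-0->s10 s10-1->s11 s11-0->s5 s11-1->s6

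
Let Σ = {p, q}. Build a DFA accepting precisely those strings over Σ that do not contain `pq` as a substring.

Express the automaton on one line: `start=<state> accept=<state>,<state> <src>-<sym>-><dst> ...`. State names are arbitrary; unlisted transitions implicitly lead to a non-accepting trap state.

This is the complement of 'contains `pq`'. Use the same substring-matching states — A through C holding how much of `pq` has just been matched — but flip the accepting set: everything except the trap C accepts.
A 3-state machine:
       p  q 
>* A   B  A 
 * B   B  C 
   C   C  C 
(> = start, * = accepting)

start=A accept=A,B A-p->B A-q->A B-p->B B-q->C C-p->C C-q->C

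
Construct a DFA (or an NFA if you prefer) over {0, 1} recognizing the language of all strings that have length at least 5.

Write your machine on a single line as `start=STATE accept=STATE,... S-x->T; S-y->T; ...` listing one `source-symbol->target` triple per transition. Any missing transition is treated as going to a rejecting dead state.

We only need to distinguish lengths 0, 1, …, 5, and '>5'. Chain A → B → C → D → E → F → G on every symbol, with G looping. Accepting states: {F, G}.
With 7 states:
       0  1 
>  A   B  B 
   B   C  C 
   C   D  D 
   D   E  E 
   E   F  F 
 * F   G  G 
 * G   G  G 
(> = start, * = accepting)

start=A; accept=F,G; A-0->B; A-1->B; B-0->C; B-1->C; C-0->D; C-1->D; D-0->E; D-1->E; E-0->F; E-1->F; F-0->G; F-1->G; G-0->G; G-1->G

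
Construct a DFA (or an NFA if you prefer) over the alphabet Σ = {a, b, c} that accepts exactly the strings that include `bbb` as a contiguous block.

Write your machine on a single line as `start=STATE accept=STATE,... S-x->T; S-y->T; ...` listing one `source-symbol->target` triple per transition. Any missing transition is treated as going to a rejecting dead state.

start=q0; accept=q3; q0-a->q0; q0-b->q1; q0-c->q0; q1-a->q0; q1-b->q2; q1-c->q0; q2-a->q0; q2-b->q3; q2-c->q0; q3-a->q3; q3-b->q3; q3-c->q3

Track how much of `bbb` has been matched so far: state q0 is no progress, q3 is the absorbing accept state reached once `bbb` has occurred. Intermediate states record partial matches; on a mismatch, fall back to the longest reusable overlap.
        a   b   c  
>  q0   q0  q1  q0 
   q1   q0  q2  q0 
   q2   q0  q3  q0 
 * q3   q3  q3  q3 
(> = start, * = accepting)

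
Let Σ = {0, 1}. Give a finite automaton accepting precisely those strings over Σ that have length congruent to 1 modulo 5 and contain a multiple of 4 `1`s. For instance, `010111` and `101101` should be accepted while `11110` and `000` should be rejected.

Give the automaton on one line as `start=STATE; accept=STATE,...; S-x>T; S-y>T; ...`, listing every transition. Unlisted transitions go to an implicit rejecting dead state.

start=q0; accept=q1; q0-0>q1; q0-1>q2; q1-0>q3; q1-1>q4; q2-0>q4; q2-1>q5; q3-0>q6; q3-1>q7; q4-0>q7; q4-1>q8; q5-0>q8; q5-1>q9; q6-0>q10; q6-1>q11; q7-0>q11; q7-1>q12; q8-0>q12; q8-1>q13; q9-0>q13; q9-1>q10; q10-0>q0; q10-1>q14; q11-0>q14; q11-1>q15; q12-0>q15; q12-1>q16; q13-0>q16; q13-1>q0; q14-0>q2; q14-1>q17; q15-0>q17; q15-1>q18; q16-0>q18; q16-1>q1; q17-0>q5; q17-1>q19; q18-0>q19; q18-1>q3; q19-0>q9; q19-1>q6

Handle the two conditions separately and then intersect. The first has 5 states tracking the input length modulo 5; the second has 4 states tracking the count of `1`s modulo 4. A product state is a pair (one from each), accepting exactly when both do.
          0    1  
>  q0     q1   q2 
 * q1     q3   q4 
   q2     q4   q5 
   q3     q6   q7 
   q4     q7   q8 
   q5     q8   q9 
   q6    q10  q11 
   q7    q11  q12 
   q8    q12  q13 
   q9    q13  q10 
   q10    q0  q14 
   q11   q14  q15 
   q12   q15  q16 
   q13   q16   q0 
   q14    q2  q17 
   q15   q17  q18 
   q16   q18   q1 
   q17    q5  q19 
   q18   q19   q3 
   q19    q9   q6 
(> = start, * = accepting)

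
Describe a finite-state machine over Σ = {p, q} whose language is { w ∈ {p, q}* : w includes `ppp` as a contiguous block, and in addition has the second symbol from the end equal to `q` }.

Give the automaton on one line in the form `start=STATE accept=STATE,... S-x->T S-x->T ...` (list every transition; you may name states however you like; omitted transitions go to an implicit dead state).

start=A accept=J,K A-p->B A-q->C B-p->D B-q->E C-p->F C-q->G D-p->H D-q->E E-p->F E-q->G F-p->D F-q->E G-p->F G-q->G H-p->H H-q->I I-p->J I-q->K J-p->H J-q->I K-p->J K-q->K

Run two small machines in parallel and take their product. The first has 4 states tracking whether and how much of `ppp` has been seen; the second has 7 states tracking the last 2 symbols read. A product state is a pair (one from each), accepting exactly when both do.
       p  q 
>  A   B  C 
   B   D  E 
   C   F  G 
   D   H  E 
   E   F  G 
   F   D  E 
   G   F  G 
   H   H  I 
   I   J  K 
 * J   H  I 
 * K   J  K 
(> = start, * = accepting)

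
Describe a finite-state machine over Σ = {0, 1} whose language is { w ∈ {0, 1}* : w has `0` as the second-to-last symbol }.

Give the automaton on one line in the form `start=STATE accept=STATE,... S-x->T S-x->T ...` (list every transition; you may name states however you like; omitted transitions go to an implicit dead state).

A DFA must remember the last 2 symbols (since which symbol is second-to-last isn't known until the input ends). Use one state per possible window of the last ≤2 symbols; accept from those whose window starts with `0`.
       0  1 
>  A   B  C 
   B   D  E 
   C   F  G 
 * D   D  E 
 * E   F  G 
   F   D  E 
   G   F  G 
(> = start, * = accepting)

start=A accept=D,E A-0->B A-1->C B-0->D B-1->E C-0->F C-1->G D-0->D D-1->E E-0->F E-1->G F-0->D F-1->E G-0->F G-1->G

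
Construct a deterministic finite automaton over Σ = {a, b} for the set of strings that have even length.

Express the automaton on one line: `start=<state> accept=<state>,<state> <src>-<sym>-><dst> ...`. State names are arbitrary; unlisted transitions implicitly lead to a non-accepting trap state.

Count input length modulo 2: every symbol advances one step around the cycle q0 → q1 → q0. Accept at q0.
        a   b  
>* q0   q1  q1 
   q1   q0  q0 
(> = start, * = accepting)

start=q0 accept=q0 q0-a->q1 q0-b->q1 q1-a->q0 q1-b->q0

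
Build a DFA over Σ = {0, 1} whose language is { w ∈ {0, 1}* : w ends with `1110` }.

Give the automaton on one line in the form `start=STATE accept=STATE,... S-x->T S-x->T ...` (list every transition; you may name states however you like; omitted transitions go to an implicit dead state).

start=s0 accept=s4 s0-0->s0 s0-1->s1 s1-0->s0 s1-1->s2 s2-0->s0 s2-1->s3 s3-0->s4 s3-1->s3 s4-0->s0 s4-1->s1

Remember how much of `1110` the current input suffix matches. State s0 means no match yet; s1 means the last symbol is `1`; s2 means the last 2 symbols are `11`; s3 means the last 3 symbols are `111`; s4 means the last 4 symbols are `1110`. Only s4 accepts. On a mismatch, fall back to the longest proper suffix that is still a prefix of `1110`.
5 states suffice.
        0   1  
>  s0   s0  s1 
   s1   s0  s2 
   s2   s0  s3 
   s3   s4  s3 
 * s4   s0  s1 
(> = start, * = accepting)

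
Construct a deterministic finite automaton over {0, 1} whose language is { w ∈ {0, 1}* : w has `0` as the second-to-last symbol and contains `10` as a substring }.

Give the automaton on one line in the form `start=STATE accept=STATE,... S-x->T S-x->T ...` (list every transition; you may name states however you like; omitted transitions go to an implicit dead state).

start=s0 accept=s3,s4 s0-0->s0 s0-1->s1 s1-0->s2 s1-1->s1 s2-0->s3 s2-1->s4 s3-0->s3 s3-1->s4 s4-0->s2 s4-1->s1

Build one automaton per condition and run them in lockstep. One (7 states) tracks the last 2 symbols read; the other (3 states) tracks whether and how much of `10` has been seen. Each combined state is a pair, one component from each; accept when both components accept. Minimizing collapses redundant product states.
With 5 states:
        0   1  
>  s0   s0  s1 
   s1   s2  s1 
   s2   s3  s4 
 * s3   s3  s4 
 * s4   s2  s1 
(> = start, * = accepting)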